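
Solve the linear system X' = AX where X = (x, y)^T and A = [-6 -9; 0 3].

x(t) = K_1e^(-6t) + K_2e^(3t), y(t) = -K_2e^(3t)

Coefficient matrix A = [[-6, -9], [0, 3]].
Characteristic polynomial det(A - λI) = λ^2 + 3λ - 18 = 0.
Eigenvalues λ = -6, 3.
For λ=-6: (A-λI) row 1 is [0, -9], so an eigenvector is (1, 0).
For λ=3: (A-λI) row 1 is [-9, -9], so an eigenvector is (1, -1).
General solution: K_1e^(-6t)(1,0) + K_2e^(3t)(1,-1).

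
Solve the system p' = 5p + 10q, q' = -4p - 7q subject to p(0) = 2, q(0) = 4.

p(t) = 26e^(-t)sin(2t) + 2e^(-t)cos(2t), q(t) = -16e^(-t)sin(2t) + 4e^(-t)cos(2t)

Coefficient matrix A = [[5, 10], [-4, -7]].
Characteristic polynomial det(A - λI) = λ^2 + 2λ + 5 = 0.
Eigenvalues λ = -1 ± 2i (complex conjugate pair).
For λ=-1+2i: an eigenvector is (2,-1) - i(1,-1) = (2 - i, -1 + i).
A real fundamental pair from Re and Im of e^((-1+2i)t)v: X_1 = e^(-t)(cos(2t)·(2,-1) + sin(2t)·(1,-1)), X_2 = e^(-t)(sin(2t)·(2,-1) - cos(2t)·(1,-1)).
General solution: c_1X_1 + c_2X_2.
Applying p(0)=2, q(0)=4 gives c_1=6, c_2=10.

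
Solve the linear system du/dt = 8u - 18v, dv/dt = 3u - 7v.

Coefficient matrix A = [[8, -18], [3, -7]].
Characteristic polynomial det(A - λI) = λ^2 - λ - 2 = 0.
Eigenvalues λ = -1, 2.
For λ=-1: (A-λI) row 1 is [9, -18], so an eigenvector is (2, 1).
For λ=2: (A-λI) row 1 is [6, -18], so an eigenvector is (-3, -1).
General solution: K_1e^(-t)(2,1) + K_2e^(2t)(-3,-1).

u(t) = 2K_1e^(-t) - 3K_2e^(2t), v(t) = K_1e^(-t) - K_2e^(2t)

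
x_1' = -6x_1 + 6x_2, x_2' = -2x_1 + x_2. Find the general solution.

Coefficient matrix A = [[-6, 6], [-2, 1]].
Characteristic polynomial det(A - λI) = λ^2 + 5λ + 6 = 0.
Eigenvalues λ = -2, -3.
For λ=-2: (A-λI) row 1 is [-4, 6], so an eigenvector is (-3, -2).
For λ=-3: (A-λI) row 1 is [-3, 6], so an eigenvector is (2, 1).
General solution: K_1e^(-2t)(-3,-2) + K_2e^(-3t)(2,1).

x_1(t) = -3K_1e^(-2t) + 2K_2e^(-3t), x_2(t) = -2K_1e^(-2t) + K_2e^(-3t)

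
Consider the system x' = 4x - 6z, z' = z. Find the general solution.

x(t) = -2c_1e^(t) + c_2e^(4t), z(t) = -c_1e^(t)

Coefficient matrix A = [[4, -6], [0, 1]].
Characteristic polynomial det(A - λI) = λ^2 - 5λ + 4 = 0.
Eigenvalues λ = 1, 4.
For λ=1: (A-λI) row 1 is [3, -6], so an eigenvector is (-2, -1).
For λ=4: (A-λI) row 1 is [0, -6], so an eigenvector is (1, 0).
General solution: c_1e^(t)(-2,-1) + c_2e^(4t)(1,0).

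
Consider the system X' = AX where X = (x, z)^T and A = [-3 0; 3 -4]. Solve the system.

x(t) = -K_2e^(-3t), z(t) = -K_1e^(-4t) - 3K_2e^(-3t)

Coefficient matrix A = [[-3, 0], [3, -4]].
Characteristic polynomial det(A - λI) = λ^2 + 7λ + 12 = 0.
Eigenvalues λ = -4, -3.
For λ=-4: (A-λI) row 1 is [1, 0], so an eigenvector is (0, -1).
For λ=-3: (A-λI) row 2 is [3, -1], so an eigenvector is (-1, -3).
General solution: K_1e^(-4t)(0,-1) + K_2e^(-3t)(-1,-3).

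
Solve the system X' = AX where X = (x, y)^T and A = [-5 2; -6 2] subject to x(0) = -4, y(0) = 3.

Coefficient matrix A = [[-5, 2], [-6, 2]].
Characteristic polynomial det(A - λI) = λ^2 + 3λ + 2 = 0.
Eigenvalues λ = -2, -1.
For λ=-2: (A-λI) row 1 is [-3, 2], so an eigenvector is (-2, -3).
For λ=-1: (A-λI) row 1 is [-4, 2], so an eigenvector is (1, 2).
General solution: C_1e^(-2t)(-2,-3) + C_2e^(-t)(1,2).
Applying x(0)=-4, y(0)=3 gives C_1=11, C_2=18.

x(t) = 18e^(-t) - 22e^(-2t), y(t) = 36e^(-t) - 33e^(-2t)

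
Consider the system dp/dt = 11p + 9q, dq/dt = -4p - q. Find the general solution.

p(t) = -3K_1e^(5t) - 3K_2te^(5t) - 2K_2e^(5t), q(t) = 2K_1e^(5t) + 2K_2te^(5t) + K_2e^(5t)

Coefficient matrix A = [[11, 9], [-4, -1]].
Characteristic polynomial det(A - λI) = λ^2 - 10λ + 25 = 0.
Single eigenvalue λ = 5 with algebraic multiplicity 2.
Eigenvector v = (-3,2); generalized eigenvector w with (A-λI)w=v is (-2,1).
General solution: e^(5t)[K_1·v + K_2·(t·v + w)].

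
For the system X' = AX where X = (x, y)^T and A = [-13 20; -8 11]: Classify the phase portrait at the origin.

stable spiral

A = [[-13,20],[-8,11]]; det(A-λI) = λ^2 + 2λ + 17.
λ = -1 ± 4i: negative real part.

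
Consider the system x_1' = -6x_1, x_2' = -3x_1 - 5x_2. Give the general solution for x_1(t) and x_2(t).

x_1(t) = -c_1e^(-6t), x_2(t) = -3c_1e^(-6t) + c_2e^(-5t)

Coefficient matrix A = [[-6, 0], [-3, -5]].
Characteristic polynomial det(A - λI) = λ^2 + 11λ + 30 = 0.
Eigenvalues λ = -6, -5.
For λ=-6: (A-λI) row 2 is [-3, 1], so an eigenvector is (-1, -3).
For λ=-5: (A-λI) row 1 is [-1, 0], so an eigenvector is (0, 1).
General solution: c_1e^(-6t)(-1,-3) + c_2e^(-5t)(0,1).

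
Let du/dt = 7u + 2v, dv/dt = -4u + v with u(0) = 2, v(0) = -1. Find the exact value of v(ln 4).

-2944

A = [[7,2],[-4,1]]; eigenvalues λ = 3, 5.
Eigenvectors: (1,-2) for λ=3, (-1,1) for λ=5.
From the initial condition, c_1 = -1, c_2 = -3.
v(ln 4) = (-1)(4^3)(-2) + (-3)(4^5)(1) = -2944.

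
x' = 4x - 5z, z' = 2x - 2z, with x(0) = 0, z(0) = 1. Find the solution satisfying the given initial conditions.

x(t) = -5e^(t)sin(t), z(t) = -3e^(t)sin(t) + e^(t)cos(t)

Coefficient matrix A = [[4, -5], [2, -2]].
Characteristic polynomial det(A - λI) = λ^2 - 2λ + 2 = 0.
Eigenvalues λ = 1 ± i (complex conjugate pair).
For λ=1+i: an eigenvector is (-2,-1) - i(-1,-1) = (-2 + i, -1 + i).
A real fundamental pair from Re and Im of e^((1+i)t)v: X_1 = e^(t)(cos(t)·(-2,-1) + sin(t)·(-1,-1)), X_2 = e^(t)(sin(t)·(-2,-1) - cos(t)·(-1,-1)).
General solution: C_1X_1 + C_2X_2.
Applying x(0)=0, z(0)=1 gives C_1=1, C_2=2.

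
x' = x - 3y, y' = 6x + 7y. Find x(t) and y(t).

Coefficient matrix A = [[1, -3], [6, 7]].
Characteristic polynomial det(A - λI) = λ^2 - 8λ + 25 = 0.
Eigenvalues λ = 4 ± 3i (complex conjugate pair).
For λ=4+3i: an eigenvector is (1,-1) - i(0,1) = (1, -1 - i).
A real fundamental pair from Re and Im of e^((4+3i)t)v: X_1 = e^(4t)(cos(3t)·(1,-1) + sin(3t)·(0,1)), X_2 = e^(4t)(sin(3t)·(1,-1) - cos(3t)·(0,1)).
General solution: C_1X_1 + C_2X_2.

x(t) = C_1e^(4t)cos(3t) + C_2e^(4t)sin(3t), y(t) = C_1e^(4t)sin(3t) - C_1e^(4t)cos(3t) - C_2e^(4t)sin(3t) - C_2e^(4t)cos(3t)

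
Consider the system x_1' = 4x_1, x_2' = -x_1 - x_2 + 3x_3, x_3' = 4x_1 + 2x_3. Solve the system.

x_1(t) = K_3e^(4t), x_2(t) = K_1e^(2t) + K_2e^(-t) + K_3e^(4t), x_3(t) = K_1e^(2t) + 2K_3e^(4t)

Coefficient matrix A = [[4, 0, 0], [-1, -1, 3], [4, 0, 2]].
det(A - λI) = 0 gives eigenvalues λ = 2, -1, 4.
For λ=2: eigenvector (0,1,1).
For λ=-1: eigenvector (0,1,0).
For λ=4: eigenvector (1,1,2).
General solution: K_1e^(2t)(0,1,1) + K_2e^(-t)(0,1,0) + K_3e^(4t)(1,1,2).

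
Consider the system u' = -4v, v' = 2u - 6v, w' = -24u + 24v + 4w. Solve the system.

u(t) = 2c_2e^(-2t) - c_3e^(-4t), v(t) = c_2e^(-2t) - c_3e^(-4t), w(t) = c_1e^(4t) + 4c_2e^(-2t)

Coefficient matrix A = [[0, -4, 0], [2, -6, 0], [-24, 24, 4]].
det(A - λI) = 0 gives eigenvalues λ = 4, -2, -4.
For λ=4: eigenvector (0,0,1).
For λ=-2: eigenvector (2,1,4).
For λ=-4: eigenvector (-1,-1,0).
General solution: c_1e^(4t)(0,0,1) + c_2e^(-2t)(2,1,4) + c_3e^(-4t)(-1,-1,0).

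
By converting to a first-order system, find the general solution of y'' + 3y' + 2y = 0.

Let x_1 = y, x_2 = y'. Then x_1' = x_2 and x_2' = -2x_1 - 3x_2.
A = [[0,1],[-2,-3]]; det(A-λI) = λ^2 + 3λ + 2.
Eigenvalues λ = -1, -2 with eigenvectors (1,-1), (1,-2).

y(t) = K_1e^(-t) + K_2e^(-2t)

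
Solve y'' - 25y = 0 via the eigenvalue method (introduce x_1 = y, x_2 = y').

y(t) = C_1e^(-5t) + C_2e^(5t)

Let x_1 = y, x_2 = y'. Then x_1' = x_2 and x_2' = 25x_1.
A = [[0,1],[25,0]]; det(A-λI) = λ^2 - 25.
Eigenvalues λ = -5, 5 with eigenvectors (1,-5), (1,5).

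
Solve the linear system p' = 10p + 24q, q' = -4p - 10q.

Coefficient matrix A = [[10, 24], [-4, -10]].
Characteristic polynomial det(A - λI) = λ^2 - 4 = 0.
Eigenvalues λ = -2, 2.
For λ=-2: (A-λI) row 1 is [12, 24], so an eigenvector is (2, -1).
For λ=2: (A-λI) row 1 is [8, 24], so an eigenvector is (-3, 1).
General solution: c_1e^(-2t)(2,-1) + c_2e^(2t)(-3,1).

p(t) = 2c_1e^(-2t) - 3c_2e^(2t), q(t) = -c_1e^(-2t) + c_2e^(2t)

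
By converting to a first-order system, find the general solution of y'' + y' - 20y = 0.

y(t) = c_1e^(4t) + c_2e^(-5t)

Let x_1 = y, x_2 = y'. Then x_1' = x_2 and x_2' = 20x_1 - x_2.
A = [[0,1],[20,-1]]; det(A-λI) = λ^2 + λ - 20.
Eigenvalues λ = 4, -5 with eigenvectors (1,4), (1,-5).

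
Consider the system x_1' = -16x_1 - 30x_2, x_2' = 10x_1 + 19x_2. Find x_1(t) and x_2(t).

Coefficient matrix A = [[-16, -30], [10, 19]].
Characteristic polynomial det(A - λI) = λ^2 - 3λ - 4 = 0.
Eigenvalues λ = 4, -1.
For λ=4: (A-λI) row 1 is [-20, -30], so an eigenvector is (-3, 2).
For λ=-1: (A-λI) row 1 is [-15, -30], so an eigenvector is (-2, 1).
General solution: K_1e^(4t)(-3,2) + K_2e^(-t)(-2,1).

x_1(t) = -3K_1e^(4t) - 2K_2e^(-t), x_2(t) = 2K_1e^(4t) + K_2e^(-t)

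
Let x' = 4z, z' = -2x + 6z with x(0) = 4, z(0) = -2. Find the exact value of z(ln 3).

-594

A = [[0,4],[-2,6]]; eigenvalues λ = 2, 4.
Eigenvectors: (2,1) for λ=2, (1,1) for λ=4.
From the initial condition, c_1 = 6, c_2 = -8.
z(ln 3) = (6)(3^2)(1) + (-8)(3^4)(1) = -594.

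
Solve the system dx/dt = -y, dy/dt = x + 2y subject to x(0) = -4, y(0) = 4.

x(t) = -4e^(t), y(t) = 4e^(t)

Coefficient matrix A = [[0, -1], [1, 2]].
Characteristic polynomial det(A - λI) = λ^2 - 2λ + 1 = 0.
Single eigenvalue λ = 1 with algebraic multiplicity 2.
Eigenvector v = (1,-1); generalized eigenvector w with (A-λI)w=v is (-1,0).
General solution: e^(t)[C_1·v + C_2·(t·v + w)].
Applying x(0)=-4, y(0)=4 gives C_1=-4, C_2=0.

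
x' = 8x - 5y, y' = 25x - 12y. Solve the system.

x(t) = C_1e^(-2t)sin(5t) - C_2e^(-2t)cos(5t), y(t) = 2C_1e^(-2t)sin(5t) - C_1e^(-2t)cos(5t) - C_2e^(-2t)sin(5t) - 2C_2e^(-2t)cos(5t)

Coefficient matrix A = [[8, -5], [25, -12]].
Characteristic polynomial det(A - λI) = λ^2 + 4λ + 29 = 0.
Eigenvalues λ = -2 ± 5i (complex conjugate pair).
For λ=-2+5i: an eigenvector is (0,-1) - i(1,2) = (0 - i, -1 - 2i).
A real fundamental pair from Re and Im of e^((-2+5i)t)v: X_1 = e^(-2t)(cos(5t)·(0,-1) + sin(5t)·(1,2)), X_2 = e^(-2t)(sin(5t)·(0,-1) - cos(5t)·(1,2)).
General solution: C_1X_1 + C_2X_2.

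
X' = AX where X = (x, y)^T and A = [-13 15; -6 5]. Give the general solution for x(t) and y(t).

Coefficient matrix A = [[-13, 15], [-6, 5]].
Characteristic polynomial det(A - λI) = λ^2 + 8λ + 25 = 0.
Eigenvalues λ = -4 ± 3i (complex conjugate pair).
For λ=-4+3i: an eigenvector is (-1,-1) - i(-2,-1) = (-1 + 2i, -1 + i).
A real fundamental pair from Re and Im of e^((-4+3i)t)v: X_1 = e^(-4t)(cos(3t)·(-1,-1) + sin(3t)·(-2,-1)), X_2 = e^(-4t)(sin(3t)·(-1,-1) - cos(3t)·(-2,-1)).
General solution: c_1X_1 + c_2X_2.

x(t) = -2c_1e^(-4t)sin(3t) - c_1e^(-4t)cos(3t) - c_2e^(-4t)sin(3t) + 2c_2e^(-4t)cos(3t), y(t) = -c_1e^(-4t)sin(3t) - c_1e^(-4t)cos(3t) - c_2e^(-4t)sin(3t) + c_2e^(-4t)cos(3t)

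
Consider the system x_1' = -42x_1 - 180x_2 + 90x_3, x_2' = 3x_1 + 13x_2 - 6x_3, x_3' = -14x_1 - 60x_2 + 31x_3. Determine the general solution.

x_1(t) = 9c_1e^(-2t) + 2c_2e^(3t), x_2(t) = -c_1e^(-2t) + c_3e^(t), x_3(t) = 2c_1e^(-2t) + c_2e^(3t) + 2c_3e^(t)

Coefficient matrix A = [[-42, -180, 90], [3, 13, -6], [-14, -60, 31]].
det(A - λI) = 0 gives eigenvalues λ = -2, 3, 1.
For λ=-2: eigenvector (9,-1,2).
For λ=3: eigenvector (2,0,1).
For λ=1: eigenvector (0,1,2).
General solution: c_1e^(-2t)(9,-1,2) + c_2e^(3t)(2,0,1) + c_3e^(t)(0,1,2).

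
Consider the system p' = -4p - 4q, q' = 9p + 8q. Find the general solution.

p(t) = -2K_1e^(2t) - 2K_2te^(2t) - K_2e^(2t), q(t) = 3K_1e^(2t) + 3K_2te^(2t) + 2K_2e^(2t)

Coefficient matrix A = [[-4, -4], [9, 8]].
Characteristic polynomial det(A - λI) = λ^2 - 4λ + 4 = 0.
Single eigenvalue λ = 2 with algebraic multiplicity 2.
Eigenvector v = (-2,3); generalized eigenvector w with (A-λI)w=v is (-1,2).
General solution: e^(2t)[K_1·v + K_2·(t·v + w)].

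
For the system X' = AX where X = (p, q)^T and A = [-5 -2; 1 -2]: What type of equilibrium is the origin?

stable node

A = [[-5,-2],[1,-2]]; det(A-λI) = λ^2 + 7λ + 12.
λ = -3, -4: both negative.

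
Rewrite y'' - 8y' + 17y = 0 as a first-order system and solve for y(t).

y(t) = c_1e^(4t)cos(t) + c_2e^(4t)sin(t)

Let x_1 = y, x_2 = y'. Then x_1' = x_2 and x_2' = -17x_1 + 8x_2.
A = [[0,1],[-17,8]]; det(A-λI) = λ^2 - 8λ + 17.
Eigenvalues λ = 4 ± i.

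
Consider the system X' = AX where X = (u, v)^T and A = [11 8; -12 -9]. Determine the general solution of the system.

u(t) = 2c_1e^(-t) + c_2e^(3t), v(t) = -3c_1e^(-t) - c_2e^(3t)

Coefficient matrix A = [[11, 8], [-12, -9]].
Characteristic polynomial det(A - λI) = λ^2 - 2λ - 3 = 0.
Eigenvalues λ = -1, 3.
For λ=-1: (A-λI) row 1 is [12, 8], so an eigenvector is (2, -3).
For λ=3: (A-λI) row 1 is [8, 8], so an eigenvector is (1, -1).
General solution: c_1e^(-t)(2,-3) + c_2e^(3t)(1,-1).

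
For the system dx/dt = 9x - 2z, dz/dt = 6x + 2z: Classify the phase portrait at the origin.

A = [[9,-2],[6,2]]; det(A-λI) = λ^2 - 11λ + 30.
λ = 5, 6: both positive.

unstable node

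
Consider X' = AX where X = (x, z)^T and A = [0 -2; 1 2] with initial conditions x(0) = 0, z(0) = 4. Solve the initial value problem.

x(t) = -8e^(t)sin(t), z(t) = 4e^(t)sin(t) + 4e^(t)cos(t)

Coefficient matrix A = [[0, -2], [1, 2]].
Characteristic polynomial det(A - λI) = λ^2 - 2λ + 2 = 0.
Eigenvalues λ = 1 ± i (complex conjugate pair).
For λ=1+i: an eigenvector is (-1,0) - i(1,-1) = (-1 - i, 0 + i).
A real fundamental pair from Re and Im of e^((1+i)t)v: X_1 = e^(t)(cos(t)·(-1,0) + sin(t)·(1,-1)), X_2 = e^(t)(sin(t)·(-1,0) - cos(t)·(1,-1)).
General solution: C_1X_1 + C_2X_2.
Applying x(0)=0, z(0)=4 gives C_1=-4, C_2=4.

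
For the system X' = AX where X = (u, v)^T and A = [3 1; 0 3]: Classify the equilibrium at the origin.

A = [[3,1],[0,3]]; det(A-λI) = λ^2 - 6λ + 9.
repeated λ = 3 with a single eigenvector.

unstable improper node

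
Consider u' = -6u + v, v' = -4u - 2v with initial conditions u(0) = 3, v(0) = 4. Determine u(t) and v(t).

Coefficient matrix A = [[-6, 1], [-4, -2]].
Characteristic polynomial det(A - λI) = λ^2 + 8λ + 16 = 0.
Single eigenvalue λ = -4 with algebraic multiplicity 2.
Eigenvector v = (-1,-2); generalized eigenvector w with (A-λI)w=v is (2,3).
General solution: e^(-4t)[K_1·v + K_2·(t·v + w)].
Applying u(0)=3, v(0)=4 gives K_1=1, K_2=2.

u(t) = -2te^(-4t) + 3e^(-4t), v(t) = -4te^(-4t) + 4e^(-4t)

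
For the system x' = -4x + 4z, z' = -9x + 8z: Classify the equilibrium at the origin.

A = [[-4,4],[-9,8]]; det(A-λI) = λ^2 - 4λ + 4.
repeated λ = 2 with a single eigenvector.

unstable improper node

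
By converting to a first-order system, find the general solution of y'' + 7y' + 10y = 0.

y(t) = c_1e^(-5t) + c_2e^(-2t)

Let x_1 = y, x_2 = y'. Then x_1' = x_2 and x_2' = -10x_1 - 7x_2.
A = [[0,1],[-10,-7]]; det(A-λI) = λ^2 + 7λ + 10.
Eigenvalues λ = -5, -2 with eigenvectors (1,-5), (1,-2).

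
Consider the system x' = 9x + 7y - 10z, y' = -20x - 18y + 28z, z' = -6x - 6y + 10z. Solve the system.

Coefficient matrix A = [[9, 7, -10], [-20, -18, 28], [-6, -6, 10]].
det(A - λI) = 0 gives eigenvalues λ = 1, -2, 2.
For λ=1: eigenvector (1,-4,-2).
For λ=-2: eigenvector (-1,3,1).
For λ=2: eigenvector (1,-1,0).
General solution: C_1e^(t)(1,-4,-2) + C_2e^(-2t)(-1,3,1) + C_3e^(2t)(1,-1,0).

x(t) = C_1e^(t) - C_2e^(-2t) + C_3e^(2t), y(t) = -4C_1e^(t) + 3C_2e^(-2t) - C_3e^(2t), z(t) = -2C_1e^(t) + C_2e^(-2t)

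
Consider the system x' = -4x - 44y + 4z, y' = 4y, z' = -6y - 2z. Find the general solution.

Coefficient matrix A = [[-4, -44, 4], [0, 4, 0], [0, -6, -2]].
det(A - λI) = 0 gives eigenvalues λ = -4, -2, 4.
For λ=-4: eigenvector (1,0,0).
For λ=-2: eigenvector (2,0,1).
For λ=4: eigenvector (-6,1,-1).
General solution: c_1e^(-4t)(1,0,0) + c_2e^(-2t)(2,0,1) + c_3e^(4t)(-6,1,-1).

x(t) = c_1e^(-4t) + 2c_2e^(-2t) - 6c_3e^(4t), y(t) = c_3e^(4t), z(t) = c_2e^(-2t) - c_3e^(4t)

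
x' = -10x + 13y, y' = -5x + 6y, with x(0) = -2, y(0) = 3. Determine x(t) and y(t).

Coefficient matrix A = [[-10, 13], [-5, 6]].
Characteristic polynomial det(A - λI) = λ^2 + 4λ + 5 = 0.
Eigenvalues λ = -2 ± i (complex conjugate pair).
For λ=-2+i: an eigenvector is (-3,-2) - i(-2,-1) = (-3 + 2i, -2 + i).
A real fundamental pair from Re and Im of e^((-2+i)t)v: X_1 = e^(-2t)(cos(t)·(-3,-2) + sin(t)·(-2,-1)), X_2 = e^(-2t)(sin(t)·(-3,-2) - cos(t)·(-2,-1)).
General solution: C_1X_1 + C_2X_2.
Applying x(0)=-2, y(0)=3 gives C_1=-8, C_2=-13.

x(t) = 55e^(-2t)sin(t) - 2e^(-2t)cos(t), y(t) = 34e^(-2t)sin(t) + 3e^(-2t)cos(t)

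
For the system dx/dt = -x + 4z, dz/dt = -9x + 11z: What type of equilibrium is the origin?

unstable improper node

A = [[-1,4],[-9,11]]; det(A-λI) = λ^2 - 10λ + 25.
repeated λ = 5 with a single eigenvector.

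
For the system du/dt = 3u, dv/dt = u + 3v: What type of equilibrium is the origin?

unstable improper node

A = [[3,0],[1,3]]; det(A-λI) = λ^2 - 6λ + 9.
repeated λ = 3 with a single eigenvector.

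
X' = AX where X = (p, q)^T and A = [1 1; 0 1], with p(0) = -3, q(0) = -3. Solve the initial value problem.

p(t) = -3te^(t) - 3e^(t), q(t) = -3e^(t)

Coefficient matrix A = [[1, 1], [0, 1]].
Characteristic polynomial det(A - λI) = λ^2 - 2λ + 1 = 0.
Single eigenvalue λ = 1 with algebraic multiplicity 2.
Eigenvector v = (-1,0); generalized eigenvector w with (A-λI)w=v is (1,-1).
General solution: e^(t)[C_1·v + C_2·(t·v + w)].
Applying p(0)=-3, q(0)=-3 gives C_1=6, C_2=3.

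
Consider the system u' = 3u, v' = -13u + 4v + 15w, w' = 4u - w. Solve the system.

u(t) = K_3e^(3t), v(t) = 3K_1e^(-t) + K_2e^(4t) - 2K_3e^(3t), w(t) = -K_1e^(-t) + K_3e^(3t)

Coefficient matrix A = [[3, 0, 0], [-13, 4, 15], [4, 0, -1]].
det(A - λI) = 0 gives eigenvalues λ = -1, 4, 3.
For λ=-1: eigenvector (0,3,-1).
For λ=4: eigenvector (0,1,0).
For λ=3: eigenvector (1,-2,1).
General solution: K_1e^(-t)(0,3,-1) + K_2e^(4t)(0,1,0) + K_3e^(3t)(1,-2,1).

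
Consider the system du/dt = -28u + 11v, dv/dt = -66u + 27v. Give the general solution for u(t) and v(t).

Coefficient matrix A = [[-28, 11], [-66, 27]].
Characteristic polynomial det(A - λI) = λ^2 + λ - 30 = 0.
Eigenvalues λ = 5, -6.
For λ=5: (A-λI) row 1 is [-33, 11], so an eigenvector is (-1, -3).
For λ=-6: (A-λI) row 1 is [-22, 11], so an eigenvector is (-1, -2).
General solution: c_1e^(5t)(-1,-3) + c_2e^(-6t)(-1,-2).

u(t) = -c_1e^(5t) - c_2e^(-6t), v(t) = -3c_1e^(5t) - 2c_2e^(-6t)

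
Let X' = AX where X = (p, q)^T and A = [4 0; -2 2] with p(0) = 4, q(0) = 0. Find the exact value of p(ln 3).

324

A = [[4,0],[-2,2]]; eigenvalues λ = 4, 2.
Eigenvectors: (1,-1) for λ=4, (0,1) for λ=2.
From the initial condition, c_1 = 4, c_2 = 4.
p(ln 3) = (4)(3^4)(1) + (4)(3^2)(0) = 324.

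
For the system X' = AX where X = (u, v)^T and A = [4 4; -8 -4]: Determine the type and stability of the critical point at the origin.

center

A = [[4,4],[-8,-4]]; det(A-λI) = λ^2 + 16.
λ = 0 ± 4i: zero real part.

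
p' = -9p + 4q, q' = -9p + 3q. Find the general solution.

p(t) = 2K_1e^(-3t) + 2K_2te^(-3t) + K_2e^(-3t), q(t) = 3K_1e^(-3t) + 3K_2te^(-3t) + 2K_2e^(-3t)

Coefficient matrix A = [[-9, 4], [-9, 3]].
Characteristic polynomial det(A - λI) = λ^2 + 6λ + 9 = 0.
Single eigenvalue λ = -3 with algebraic multiplicity 2.
Eigenvector v = (2,3); generalized eigenvector w with (A-λI)w=v is (1,2).
General solution: e^(-3t)[K_1·v + K_2·(t·v + w)].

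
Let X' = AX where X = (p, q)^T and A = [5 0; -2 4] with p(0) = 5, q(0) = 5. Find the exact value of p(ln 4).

5120

A = [[5,0],[-2,4]]; eigenvalues λ = 5, 4.
Eigenvectors: (-1,2) for λ=5, (0,-1) for λ=4.
From the initial condition, c_1 = -5, c_2 = -15.
p(ln 4) = (-5)(4^5)(-1) + (-15)(4^4)(0) = 5120.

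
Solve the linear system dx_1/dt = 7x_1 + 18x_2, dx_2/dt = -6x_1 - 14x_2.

x_1(t) = 2c_1e^(-2t) + 3c_2e^(-5t), x_2(t) = -c_1e^(-2t) - 2c_2e^(-5t)

Coefficient matrix A = [[7, 18], [-6, -14]].
Characteristic polynomial det(A - λI) = λ^2 + 7λ + 10 = 0.
Eigenvalues λ = -2, -5.
For λ=-2: (A-λI) row 1 is [9, 18], so an eigenvector is (2, -1).
For λ=-5: (A-λI) row 1 is [12, 18], so an eigenvector is (3, -2).
General solution: c_1e^(-2t)(2,-1) + c_2e^(-5t)(3,-2).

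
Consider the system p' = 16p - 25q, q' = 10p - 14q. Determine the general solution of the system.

p(t) = 2C_1e^(t)sin(5t) - C_1e^(t)cos(5t) - C_2e^(t)sin(5t) - 2C_2e^(t)cos(5t), q(t) = C_1e^(t)sin(5t) - C_1e^(t)cos(5t) - C_2e^(t)sin(5t) - C_2e^(t)cos(5t)

Coefficient matrix A = [[16, -25], [10, -14]].
Characteristic polynomial det(A - λI) = λ^2 - 2λ + 26 = 0.
Eigenvalues λ = 1 ± 5i (complex conjugate pair).
For λ=1+5i: an eigenvector is (-1,-1) - i(2,1) = (-1 - 2i, -1 - i).
A real fundamental pair from Re and Im of e^((1+5i)t)v: X_1 = e^(t)(cos(5t)·(-1,-1) + sin(5t)·(2,1)), X_2 = e^(t)(sin(5t)·(-1,-1) - cos(5t)·(2,1)).
General solution: C_1X_1 + C_2X_2.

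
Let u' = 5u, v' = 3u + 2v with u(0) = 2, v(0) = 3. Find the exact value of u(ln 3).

486

A = [[5,0],[3,2]]; eigenvalues λ = 5, 2.
Eigenvectors: (1,1) for λ=5, (0,-1) for λ=2.
From the initial condition, c_1 = 2, c_2 = -1.
u(ln 3) = (2)(3^5)(1) + (-1)(3^2)(0) = 486.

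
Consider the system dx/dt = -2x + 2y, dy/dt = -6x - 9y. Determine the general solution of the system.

x(t) = c_1e^(-6t) - 2c_2e^(-5t), y(t) = -2c_1e^(-6t) + 3c_2e^(-5t)

Coefficient matrix A = [[-2, 2], [-6, -9]].
Characteristic polynomial det(A - λI) = λ^2 + 11λ + 30 = 0.
Eigenvalues λ = -6, -5.
For λ=-6: (A-λI) row 1 is [4, 2], so an eigenvector is (1, -2).
For λ=-5: (A-λI) row 1 is [3, 2], so an eigenvector is (-2, 3).
General solution: c_1e^(-6t)(1,-2) + c_2e^(-5t)(-2,3).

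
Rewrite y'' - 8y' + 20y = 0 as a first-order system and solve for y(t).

y(t) = K_1e^(4t)cos(2t) + K_2e^(4t)sin(2t)

Let x_1 = y, x_2 = y'. Then x_1' = x_2 and x_2' = -20x_1 + 8x_2.
A = [[0,1],[-20,8]]; det(A-λI) = λ^2 - 8λ + 20.
Eigenvalues λ = 4 ± 2i.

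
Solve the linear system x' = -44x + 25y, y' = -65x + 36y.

Coefficient matrix A = [[-44, 25], [-65, 36]].
Characteristic polynomial det(A - λI) = λ^2 + 8λ + 41 = 0.
Eigenvalues λ = -4 ± 5i (complex conjugate pair).
For λ=-4+5i: an eigenvector is (-1,-2) - i(-2,-3) = (-1 + 2i, -2 + 3i).
A real fundamental pair from Re and Im of e^((-4+5i)t)v: X_1 = e^(-4t)(cos(5t)·(-1,-2) + sin(5t)·(-2,-3)), X_2 = e^(-4t)(sin(5t)·(-1,-2) - cos(5t)·(-2,-3)).
General solution: c_1X_1 + c_2X_2.

x(t) = -2c_1e^(-4t)sin(5t) - c_1e^(-4t)cos(5t) - c_2e^(-4t)sin(5t) + 2c_2e^(-4t)cos(5t), y(t) = -3c_1e^(-4t)sin(5t) - 2c_1e^(-4t)cos(5t) - 2c_2e^(-4t)sin(5t) + 3c_2e^(-4t)cos(5t)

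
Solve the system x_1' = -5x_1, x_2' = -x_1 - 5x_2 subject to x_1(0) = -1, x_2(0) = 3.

x_1(t) = -e^(-5t), x_2(t) = te^(-5t) + 3e^(-5t)

Coefficient matrix A = [[-5, 0], [-1, -5]].
Characteristic polynomial det(A - λI) = λ^2 + 10λ + 25 = 0.
Single eigenvalue λ = -5 with algebraic multiplicity 2.
Eigenvector v = (0,-1); generalized eigenvector w with (A-λI)w=v is (1,-2).
General solution: e^(-5t)[c_1·v + c_2·(t·v + w)].
Applying x_1(0)=-1, x_2(0)=3 gives c_1=-1, c_2=-1.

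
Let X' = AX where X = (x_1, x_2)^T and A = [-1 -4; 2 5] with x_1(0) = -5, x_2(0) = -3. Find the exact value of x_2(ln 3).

-273

A = [[-1,-4],[2,5]]; eigenvalues λ = 1, 3.
Eigenvectors: (2,-1) for λ=1, (-1,1) for λ=3.
From the initial condition, c_1 = -8, c_2 = -11.
x_2(ln 3) = (-8)(3^1)(-1) + (-11)(3^3)(1) = -273.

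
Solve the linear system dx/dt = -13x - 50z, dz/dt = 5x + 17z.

Coefficient matrix A = [[-13, -50], [5, 17]].
Characteristic polynomial det(A - λI) = λ^2 - 4λ + 29 = 0.
Eigenvalues λ = 2 ± 5i (complex conjugate pair).
For λ=2+5i: an eigenvector is (-1,0) - i(3,-1) = (-1 - 3i, 0 + i).
A real fundamental pair from Re and Im of e^((2+5i)t)v: X_1 = e^(2t)(cos(5t)·(-1,0) + sin(5t)·(3,-1)), X_2 = e^(2t)(sin(5t)·(-1,0) - cos(5t)·(3,-1)).
General solution: C_1X_1 + C_2X_2.

x(t) = 3C_1e^(2t)sin(5t) - C_1e^(2t)cos(5t) - C_2e^(2t)sin(5t) - 3C_2e^(2t)cos(5t), z(t) = -C_1e^(2t)sin(5t) + C_2e^(2t)cos(5t)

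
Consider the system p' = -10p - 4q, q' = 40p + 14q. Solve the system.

Coefficient matrix A = [[-10, -4], [40, 14]].
Characteristic polynomial det(A - λI) = λ^2 - 4λ + 20 = 0.
Eigenvalues λ = 2 ± 4i (complex conjugate pair).
For λ=2+4i: an eigenvector is (-1,3) - i(0,-1) = (-1, 3 + i).
A real fundamental pair from Re and Im of e^((2+4i)t)v: X_1 = e^(2t)(cos(4t)·(-1,3) + sin(4t)·(0,-1)), X_2 = e^(2t)(sin(4t)·(-1,3) - cos(4t)·(0,-1)).
General solution: C_1X_1 + C_2X_2.

p(t) = -C_1e^(2t)cos(4t) - C_2e^(2t)sin(4t), q(t) = -C_1e^(2t)sin(4t) + 3C_1e^(2t)cos(4t) + 3C_2e^(2t)sin(4t) + C_2e^(2t)cos(4t)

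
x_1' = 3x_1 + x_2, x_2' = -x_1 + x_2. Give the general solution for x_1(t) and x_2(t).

Coefficient matrix A = [[3, 1], [-1, 1]].
Characteristic polynomial det(A - λI) = λ^2 - 4λ + 4 = 0.
Single eigenvalue λ = 2 with algebraic multiplicity 2.
Eigenvector v = (-1,1); generalized eigenvector w with (A-λI)w=v is (-3,2).
General solution: e^(2t)[C_1·v + C_2·(t·v + w)].

x_1(t) = -C_1e^(2t) - C_2te^(2t) - 3C_2e^(2t), x_2(t) = C_1e^(2t) + C_2te^(2t) + 2C_2e^(2t)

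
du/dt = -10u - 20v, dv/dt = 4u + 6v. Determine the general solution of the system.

Coefficient matrix A = [[-10, -20], [4, 6]].
Characteristic polynomial det(A - λI) = λ^2 + 4λ + 20 = 0.
Eigenvalues λ = -2 ± 4i (complex conjugate pair).
For λ=-2+4i: an eigenvector is (1,0) - i(-2,1) = (1 + 2i, 0 - i).
A real fundamental pair from Re and Im of e^((-2+4i)t)v: X_1 = e^(-2t)(cos(4t)·(1,0) + sin(4t)·(-2,1)), X_2 = e^(-2t)(sin(4t)·(1,0) - cos(4t)·(-2,1)).
General solution: K_1X_1 + K_2X_2.

u(t) = -2K_1e^(-2t)sin(4t) + K_1e^(-2t)cos(4t) + K_2e^(-2t)sin(4t) + 2K_2e^(-2t)cos(4t), v(t) = K_1e^(-2t)sin(4t) - K_2e^(-2t)cos(4t)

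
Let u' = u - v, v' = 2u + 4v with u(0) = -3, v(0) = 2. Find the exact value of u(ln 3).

A = [[1,-1],[2,4]]; eigenvalues λ = 2, 3.
Eigenvectors: (1,-1) for λ=2, (1,-2) for λ=3.
From the initial condition, c_1 = -4, c_2 = 1.
u(ln 3) = (-4)(3^2)(1) + (1)(3^3)(1) = -9.

-9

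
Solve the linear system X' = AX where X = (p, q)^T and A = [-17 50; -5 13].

p(t) = 3K_1e^(-2t)sin(5t) - K_1e^(-2t)cos(5t) - K_2e^(-2t)sin(5t) - 3K_2e^(-2t)cos(5t), q(t) = K_1e^(-2t)sin(5t) - K_2e^(-2t)cos(5t)

Coefficient matrix A = [[-17, 50], [-5, 13]].
Characteristic polynomial det(A - λI) = λ^2 + 4λ + 29 = 0.
Eigenvalues λ = -2 ± 5i (complex conjugate pair).
For λ=-2+5i: an eigenvector is (-1,0) - i(3,1) = (-1 - 3i, 0 - i).
A real fundamental pair from Re and Im of e^((-2+5i)t)v: X_1 = e^(-2t)(cos(5t)·(-1,0) + sin(5t)·(3,1)), X_2 = e^(-2t)(sin(5t)·(-1,0) - cos(5t)·(3,1)).
General solution: K_1X_1 + K_2X_2.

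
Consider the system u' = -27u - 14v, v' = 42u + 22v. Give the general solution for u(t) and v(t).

Coefficient matrix A = [[-27, -14], [42, 22]].
Characteristic polynomial det(A - λI) = λ^2 + 5λ - 6 = 0.
Eigenvalues λ = 1, -6.
For λ=1: (A-λI) row 1 is [-28, -14], so an eigenvector is (-1, 2).
For λ=-6: (A-λI) row 1 is [-21, -14], so an eigenvector is (-2, 3).
General solution: c_1e^(t)(-1,2) + c_2e^(-6t)(-2,3).

u(t) = -c_1e^(t) - 2c_2e^(-6t), v(t) = 2c_1e^(t) + 3c_2e^(-6t)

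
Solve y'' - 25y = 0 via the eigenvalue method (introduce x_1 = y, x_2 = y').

y(t) = C_1e^(5t) + C_2e^(-5t)

Let x_1 = y, x_2 = y'. Then x_1' = x_2 and x_2' = 25x_1.
A = [[0,1],[25,0]]; det(A-λI) = λ^2 - 25.
Eigenvalues λ = 5, -5 with eigenvectors (1,5), (1,-5).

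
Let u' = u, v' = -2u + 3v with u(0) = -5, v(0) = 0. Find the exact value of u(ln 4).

A = [[1,0],[-2,3]]; eigenvalues λ = 3, 1.
Eigenvectors: (0,1) for λ=3, (-1,-1) for λ=1.
From the initial condition, c_1 = 5, c_2 = 5.
u(ln 4) = (5)(4^3)(0) + (5)(4^1)(-1) = -20.

-20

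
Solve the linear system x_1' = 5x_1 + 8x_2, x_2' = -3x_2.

x_1(t) = -K_1e^(-3t) - K_2e^(5t), x_2(t) = K_1e^(-3t)

Coefficient matrix A = [[5, 8], [0, -3]].
Characteristic polynomial det(A - λI) = λ^2 - 2λ - 15 = 0.
Eigenvalues λ = -3, 5.
For λ=-3: (A-λI) row 1 is [8, 8], so an eigenvector is (-1, 1).
For λ=5: (A-λI) row 1 is [0, 8], so an eigenvector is (-1, 0).
General solution: K_1e^(-3t)(-1,1) + K_2e^(5t)(-1,0).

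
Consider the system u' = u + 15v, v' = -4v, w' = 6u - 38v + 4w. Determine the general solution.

Coefficient matrix A = [[1, 15, 0], [0, -4, 0], [6, -38, 4]].
det(A - λI) = 0 gives eigenvalues λ = -4, 1, 4.
For λ=-4: eigenvector (-3,1,7).
For λ=1: eigenvector (1,0,-2).
For λ=4: eigenvector (0,0,1).
General solution: K_1e^(-4t)(-3,1,7) + K_2e^(t)(1,0,-2) + K_3e^(4t)(0,0,1).

u(t) = -3K_1e^(-4t) + K_2e^(t), v(t) = K_1e^(-4t), w(t) = 7K_1e^(-4t) - 2K_2e^(t) + K_3e^(4t)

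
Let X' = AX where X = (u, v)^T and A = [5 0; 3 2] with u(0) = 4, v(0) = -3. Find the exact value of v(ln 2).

A = [[5,0],[3,2]]; eigenvalues λ = 2, 5.
Eigenvectors: (0,-1) for λ=2, (1,1) for λ=5.
From the initial condition, c_1 = 7, c_2 = 4.
v(ln 2) = (7)(2^2)(-1) + (4)(2^5)(1) = 100.

100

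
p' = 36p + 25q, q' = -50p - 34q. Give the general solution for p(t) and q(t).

p(t) = -2K_1e^(t)sin(5t) - K_1e^(t)cos(5t) - K_2e^(t)sin(5t) + 2K_2e^(t)cos(5t), q(t) = 3K_1e^(t)sin(5t) + K_1e^(t)cos(5t) + K_2e^(t)sin(5t) - 3K_2e^(t)cos(5t)

Coefficient matrix A = [[36, 25], [-50, -34]].
Characteristic polynomial det(A - λI) = λ^2 - 2λ + 26 = 0.
Eigenvalues λ = 1 ± 5i (complex conjugate pair).
For λ=1+5i: an eigenvector is (-1,1) - i(-2,3) = (-1 + 2i, 1 - 3i).
A real fundamental pair from Re and Im of e^((1+5i)t)v: X_1 = e^(t)(cos(5t)·(-1,1) + sin(5t)·(-2,3)), X_2 = e^(t)(sin(5t)·(-1,1) - cos(5t)·(-2,3)).
General solution: K_1X_1 + K_2X_2.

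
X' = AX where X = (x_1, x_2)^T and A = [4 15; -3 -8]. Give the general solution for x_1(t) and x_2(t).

x_1(t) = -2C_1e^(-2t)sin(3t) - C_1e^(-2t)cos(3t) - C_2e^(-2t)sin(3t) + 2C_2e^(-2t)cos(3t), x_2(t) = C_1e^(-2t)sin(3t) - C_2e^(-2t)cos(3t)

Coefficient matrix A = [[4, 15], [-3, -8]].
Characteristic polynomial det(A - λI) = λ^2 + 4λ + 13 = 0.
Eigenvalues λ = -2 ± 3i (complex conjugate pair).
For λ=-2+3i: an eigenvector is (-1,0) - i(-2,1) = (-1 + 2i, 0 - i).
A real fundamental pair from Re and Im of e^((-2+3i)t)v: X_1 = e^(-2t)(cos(3t)·(-1,0) + sin(3t)·(-2,1)), X_2 = e^(-2t)(sin(3t)·(-1,0) - cos(3t)·(-2,1)).
General solution: C_1X_1 + C_2X_2.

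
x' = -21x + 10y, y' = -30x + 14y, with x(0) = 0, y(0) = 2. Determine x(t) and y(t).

Coefficient matrix A = [[-21, 10], [-30, 14]].
Characteristic polynomial det(A - λI) = λ^2 + 7λ + 6 = 0.
Eigenvalues λ = -1, -6.
For λ=-1: (A-λI) row 1 is [-20, 10], so an eigenvector is (1, 2).
For λ=-6: (A-λI) row 1 is [-15, 10], so an eigenvector is (-2, -3).
General solution: K_1e^(-t)(1,2) + K_2e^(-6t)(-2,-3).
Applying x(0)=0, y(0)=2 gives K_1=4, K_2=2.

x(t) = 4e^(-t) - 4e^(-6t), y(t) = 8e^(-t) - 6e^(-6t)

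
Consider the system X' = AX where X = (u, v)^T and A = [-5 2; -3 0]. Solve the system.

u(t) = 2c_1e^(-2t) + c_2e^(-3t), v(t) = 3c_1e^(-2t) + c_2e^(-3t)

Coefficient matrix A = [[-5, 2], [-3, 0]].
Characteristic polynomial det(A - λI) = λ^2 + 5λ + 6 = 0.
Eigenvalues λ = -2, -3.
For λ=-2: (A-λI) row 1 is [-3, 2], so an eigenvector is (2, 3).
For λ=-3: (A-λI) row 1 is [-2, 2], so an eigenvector is (1, 1).
General solution: c_1e^(-2t)(2,3) + c_2e^(-3t)(1,1).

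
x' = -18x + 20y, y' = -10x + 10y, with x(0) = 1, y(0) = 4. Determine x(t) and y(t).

x(t) = 33e^(-4t)sin(2t) + e^(-4t)cos(2t), y(t) = 23e^(-4t)sin(2t) + 4e^(-4t)cos(2t)

Coefficient matrix A = [[-18, 20], [-10, 10]].
Characteristic polynomial det(A - λI) = λ^2 + 8λ + 20 = 0.
Eigenvalues λ = -4 ± 2i (complex conjugate pair).
For λ=-4+2i: an eigenvector is (1,1) - i(3,2) = (1 - 3i, 1 - 2i).
A real fundamental pair from Re and Im of e^((-4+2i)t)v: X_1 = e^(-4t)(cos(2t)·(1,1) + sin(2t)·(3,2)), X_2 = e^(-4t)(sin(2t)·(1,1) - cos(2t)·(3,2)).
General solution: c_1X_1 + c_2X_2.
Applying x(0)=1, y(0)=4 gives c_1=10, c_2=3.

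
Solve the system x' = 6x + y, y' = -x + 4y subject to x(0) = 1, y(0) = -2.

Coefficient matrix A = [[6, 1], [-1, 4]].
Characteristic polynomial det(A - λI) = λ^2 - 10λ + 25 = 0.
Single eigenvalue λ = 5 with algebraic multiplicity 2.
Eigenvector v = (1,-1); generalized eigenvector w with (A-λI)w=v is (2,-1).
General solution: e^(5t)[C_1·v + C_2·(t·v + w)].
Applying x(0)=1, y(0)=-2 gives C_1=3, C_2=-1.

x(t) = -te^(5t) + e^(5t), y(t) = te^(5t) - 2e^(5t)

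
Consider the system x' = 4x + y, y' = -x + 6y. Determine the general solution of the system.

Coefficient matrix A = [[4, 1], [-1, 6]].
Characteristic polynomial det(A - λI) = λ^2 - 10λ + 25 = 0.
Single eigenvalue λ = 5 with algebraic multiplicity 2.
Eigenvector v = (1,1); generalized eigenvector w with (A-λI)w=v is (2,3).
General solution: e^(5t)[c_1·v + c_2·(t·v + w)].

x(t) = c_1e^(5t) + c_2te^(5t) + 2c_2e^(5t), y(t) = c_1e^(5t) + c_2te^(5t) + 3c_2e^(5t)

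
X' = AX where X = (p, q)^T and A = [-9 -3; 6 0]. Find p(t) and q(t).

Coefficient matrix A = [[-9, -3], [6, 0]].
Characteristic polynomial det(A - λI) = λ^2 + 9λ + 18 = 0.
Eigenvalues λ = -6, -3.
For λ=-6: (A-λI) row 1 is [-3, -3], so an eigenvector is (-1, 1).
For λ=-3: (A-λI) row 1 is [-6, -3], so an eigenvector is (-1, 2).
General solution: K_1e^(-6t)(-1,1) + K_2e^(-3t)(-1,2).

p(t) = -K_1e^(-6t) - K_2e^(-3t), q(t) = K_1e^(-6t) + 2K_2e^(-3t)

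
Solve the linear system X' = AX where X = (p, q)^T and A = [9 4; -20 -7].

Coefficient matrix A = [[9, 4], [-20, -7]].
Characteristic polynomial det(A - λI) = λ^2 - 2λ + 17 = 0.
Eigenvalues λ = 1 ± 4i (complex conjugate pair).
For λ=1+4i: an eigenvector is (0,1) - i(1,-2) = (0 - i, 1 + 2i).
A real fundamental pair from Re and Im of e^((1+4i)t)v: X_1 = e^(t)(cos(4t)·(0,1) + sin(4t)·(1,-2)), X_2 = e^(t)(sin(4t)·(0,1) - cos(4t)·(1,-2)).
General solution: K_1X_1 + K_2X_2.

p(t) = K_1e^(t)sin(4t) - K_2e^(t)cos(4t), q(t) = -2K_1e^(t)sin(4t) + K_1e^(t)cos(4t) + K_2e^(t)sin(4t) + 2K_2e^(t)cos(4t)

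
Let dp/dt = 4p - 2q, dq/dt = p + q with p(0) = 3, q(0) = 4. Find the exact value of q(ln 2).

A = [[4,-2],[1,1]]; eigenvalues λ = 3, 2.
Eigenvectors: (-2,-1) for λ=3, (-1,-1) for λ=2.
From the initial condition, c_1 = 1, c_2 = -5.
q(ln 2) = (1)(2^3)(-1) + (-5)(2^2)(-1) = 12.

12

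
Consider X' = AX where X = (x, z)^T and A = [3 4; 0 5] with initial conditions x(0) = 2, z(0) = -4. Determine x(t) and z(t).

x(t) = -8e^(5t) + 10e^(3t), z(t) = -4e^(5t)

Coefficient matrix A = [[3, 4], [0, 5]].
Characteristic polynomial det(A - λI) = λ^2 - 8λ + 15 = 0.
Eigenvalues λ = 5, 3.
For λ=5: (A-λI) row 1 is [-2, 4], so an eigenvector is (2, 1).
For λ=3: (A-λI) row 1 is [0, 4], so an eigenvector is (-1, 0).
General solution: C_1e^(5t)(2,1) + C_2e^(3t)(-1,0).
Applying x(0)=2, z(0)=-4 gives C_1=-4, C_2=-10.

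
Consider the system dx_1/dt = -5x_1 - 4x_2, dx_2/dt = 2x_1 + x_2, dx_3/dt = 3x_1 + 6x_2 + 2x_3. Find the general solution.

Coefficient matrix A = [[-5, -4, 0], [2, 1, 0], [3, 6, 2]].
det(A - λI) = 0 gives eigenvalues λ = -1, 2, -3.
For λ=-1: eigenvector (-1,1,-1).
For λ=2: eigenvector (0,0,1).
For λ=-3: eigenvector (-2,1,0).
General solution: c_1e^(-t)(-1,1,-1) + c_2e^(2t)(0,0,1) + c_3e^(-3t)(-2,1,0).

x_1(t) = -c_1e^(-t) - 2c_3e^(-3t), x_2(t) = c_1e^(-t) + c_3e^(-3t), x_3(t) = -c_1e^(-t) + c_2e^(2t)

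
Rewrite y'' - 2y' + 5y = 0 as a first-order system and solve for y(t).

y(t) = c_1e^(t)cos(2t) + c_2e^(t)sin(2t)

Let x_1 = y, x_2 = y'. Then x_1' = x_2 and x_2' = -5x_1 + 2x_2.
A = [[0,1],[-5,2]]; det(A-λI) = λ^2 - 2λ + 5.
Eigenvalues λ = 1 ± 2i.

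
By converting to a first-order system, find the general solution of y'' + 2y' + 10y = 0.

y(t) = c_1e^(-t)cos(3t) + c_2e^(-t)sin(3t)

Let x_1 = y, x_2 = y'. Then x_1' = x_2 and x_2' = -10x_1 - 2x_2.
A = [[0,1],[-10,-2]]; det(A-λI) = λ^2 + 2λ + 10.
Eigenvalues λ = -1 ± 3i.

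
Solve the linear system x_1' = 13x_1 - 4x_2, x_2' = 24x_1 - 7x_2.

Coefficient matrix A = [[13, -4], [24, -7]].
Characteristic polynomial det(A - λI) = λ^2 - 6λ + 5 = 0.
Eigenvalues λ = 5, 1.
For λ=5: (A-λI) row 1 is [8, -4], so an eigenvector is (-1, -2).
For λ=1: (A-λI) row 1 is [12, -4], so an eigenvector is (-1, -3).
General solution: K_1e^(5t)(-1,-2) + K_2e^(t)(-1,-3).

x_1(t) = -K_1e^(5t) - K_2e^(t), x_2(t) = -2K_1e^(5t) - 3K_2e^(t)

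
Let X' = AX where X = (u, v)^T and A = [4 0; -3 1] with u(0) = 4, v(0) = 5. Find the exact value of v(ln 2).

-46

A = [[4,0],[-3,1]]; eigenvalues λ = 4, 1.
Eigenvectors: (1,-1) for λ=4, (0,-1) for λ=1.
From the initial condition, c_1 = 4, c_2 = -9.
v(ln 2) = (4)(2^4)(-1) + (-9)(2^1)(-1) = -46.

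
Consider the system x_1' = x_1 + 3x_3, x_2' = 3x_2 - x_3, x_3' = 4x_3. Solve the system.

Coefficient matrix A = [[1, 0, 3], [0, 3, -1], [0, 0, 4]].
det(A - λI) = 0 gives eigenvalues λ = 1, 3, 4.
For λ=1: eigenvector (1,0,0).
For λ=3: eigenvector (0,1,0).
For λ=4: eigenvector (1,-1,1).
General solution: K_1e^(t)(1,0,0) + K_2e^(3t)(0,1,0) + K_3e^(4t)(1,-1,1).

x_1(t) = K_1e^(t) + K_3e^(4t), x_2(t) = K_2e^(3t) - K_3e^(4t), x_3(t) = K_3e^(4t)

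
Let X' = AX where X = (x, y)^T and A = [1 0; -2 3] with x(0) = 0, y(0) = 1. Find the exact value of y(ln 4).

A = [[1,0],[-2,3]]; eigenvalues λ = 1, 3.
Eigenvectors: (-1,-1) for λ=1, (0,1) for λ=3.
From the initial condition, c_1 = 0, c_2 = 1.
y(ln 4) = (0)(4^1)(-1) + (1)(4^3)(1) = 64.

64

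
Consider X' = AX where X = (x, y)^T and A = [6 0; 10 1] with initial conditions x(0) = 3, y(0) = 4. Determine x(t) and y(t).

Coefficient matrix A = [[6, 0], [10, 1]].
Characteristic polynomial det(A - λI) = λ^2 - 7λ + 6 = 0.
Eigenvalues λ = 1, 6.
For λ=1: (A-λI) row 1 is [5, 0], so an eigenvector is (0, -1).
For λ=6: (A-λI) row 2 is [10, -5], so an eigenvector is (-1, -2).
General solution: K_1e^(t)(0,-1) + K_2e^(6t)(-1,-2).
Applying x(0)=3, y(0)=4 gives K_1=2, K_2=-3.

x(t) = 3e^(6t), y(t) = 6e^(6t) - 2e^(t)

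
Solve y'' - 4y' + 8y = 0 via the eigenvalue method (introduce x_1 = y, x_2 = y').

y(t) = C_1e^(2t)cos(2t) + C_2e^(2t)sin(2t)

Let x_1 = y, x_2 = y'. Then x_1' = x_2 and x_2' = -8x_1 + 4x_2.
A = [[0,1],[-8,4]]; det(A-λI) = λ^2 - 4λ + 8.
Eigenvalues λ = 2 ± 2i.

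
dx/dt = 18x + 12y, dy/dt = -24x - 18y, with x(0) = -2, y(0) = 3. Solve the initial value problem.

x(t) = -e^(6t) - e^(-6t), y(t) = e^(6t) + 2e^(-6t)

Coefficient matrix A = [[18, 12], [-24, -18]].
Characteristic polynomial det(A - λI) = λ^2 - 36 = 0.
Eigenvalues λ = 6, -6.
For λ=6: (A-λI) row 1 is [12, 12], so an eigenvector is (1, -1).
For λ=-6: (A-λI) row 1 is [24, 12], so an eigenvector is (-1, 2).
General solution: K_1e^(6t)(1,-1) + K_2e^(-6t)(-1,2).
Applying x(0)=-2, y(0)=3 gives K_1=-1, K_2=1.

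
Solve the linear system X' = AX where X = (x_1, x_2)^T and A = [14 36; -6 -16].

x_1(t) = -2C_1e^(-4t) + 3C_2e^(2t), x_2(t) = C_1e^(-4t) - C_2e^(2t)

Coefficient matrix A = [[14, 36], [-6, -16]].
Characteristic polynomial det(A - λI) = λ^2 + 2λ - 8 = 0.
Eigenvalues λ = -4, 2.
For λ=-4: (A-λI) row 1 is [18, 36], so an eigenvector is (-2, 1).
For λ=2: (A-λI) row 1 is [12, 36], so an eigenvector is (3, -1).
General solution: C_1e^(-4t)(-2,1) + C_2e^(2t)(3,-1).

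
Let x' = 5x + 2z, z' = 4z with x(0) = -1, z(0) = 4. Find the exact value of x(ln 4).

A = [[5,2],[0,4]]; eigenvalues λ = 4, 5.
Eigenvectors: (-2,1) for λ=4, (-1,0) for λ=5.
From the initial condition, c_1 = 4, c_2 = -7.
x(ln 4) = (4)(4^4)(-2) + (-7)(4^5)(-1) = 5120.

5120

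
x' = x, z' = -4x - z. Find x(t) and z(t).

Coefficient matrix A = [[1, 0], [-4, -1]].
Characteristic polynomial det(A - λI) = λ^2 - 1 = 0.
Eigenvalues λ = -1, 1.
For λ=-1: (A-λI) row 1 is [2, 0], so an eigenvector is (0, -1).
For λ=1: (A-λI) row 2 is [-4, -2], so an eigenvector is (1, -2).
General solution: C_1e^(-t)(0,-1) + C_2e^(t)(1,-2).

x(t) = C_2e^(t), z(t) = -C_1e^(-t) - 2C_2e^(t)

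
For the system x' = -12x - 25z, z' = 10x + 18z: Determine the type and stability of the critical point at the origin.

A = [[-12,-25],[10,18]]; det(A-λI) = λ^2 - 6λ + 34.
λ = 3 ± 5i: positive real part.

unstable spiral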